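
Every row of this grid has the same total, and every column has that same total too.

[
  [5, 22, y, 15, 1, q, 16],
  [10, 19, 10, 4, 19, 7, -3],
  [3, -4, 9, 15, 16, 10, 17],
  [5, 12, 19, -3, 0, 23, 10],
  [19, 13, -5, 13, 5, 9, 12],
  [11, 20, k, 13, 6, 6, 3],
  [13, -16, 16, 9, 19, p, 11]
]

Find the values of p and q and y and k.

Rows 2 and 3 both sum to 66, so that's the common total.
The known cells in row 6 total 59, leaving 66 − 59 = 7 for the blank.
The known cells in column 3 total 56, leaving 66 − 56 = 10 for the blank.
The known cells in row 7 total 52, leaving 66 − 52 = 14 for the blank.
The known cells in row 1 total 69, leaving 66 − 69 = -3 for the blank.

p = 14, q = -3, y = 10, k = 7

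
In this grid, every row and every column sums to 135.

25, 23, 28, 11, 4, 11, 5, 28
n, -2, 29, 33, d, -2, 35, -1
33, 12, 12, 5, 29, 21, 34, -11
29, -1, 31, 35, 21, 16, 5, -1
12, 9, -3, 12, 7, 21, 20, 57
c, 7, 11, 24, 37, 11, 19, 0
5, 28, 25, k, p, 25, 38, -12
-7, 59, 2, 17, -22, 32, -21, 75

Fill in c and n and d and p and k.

Row 6: 7 + 11 + 24 + 37 + 11 + 19 + 0 = 109, so its missing entry is 135 − 109 = 26.
Column 1: 25 + 33 + 29 + 12 + 26 + 5 − 7 = 123, so its missing entry is 135 − 123 = 12.
Row 2: 12 − 2 + 29 + 33 − 2 + 35 − 1 = 104, so its missing entry is 135 − 104 = 31.
Column 5: 4 + 31 + 29 + 21 + 7 + 37 − 22 = 107, so its missing entry is 135 − 107 = 28.
Row 7: 5 + 28 + 25 + 28 + 25 + 38 − 12 = 137, so its missing entry is 135 − 137 = -2.

c = 26, n = 12, d = 31, p = 28, k = -2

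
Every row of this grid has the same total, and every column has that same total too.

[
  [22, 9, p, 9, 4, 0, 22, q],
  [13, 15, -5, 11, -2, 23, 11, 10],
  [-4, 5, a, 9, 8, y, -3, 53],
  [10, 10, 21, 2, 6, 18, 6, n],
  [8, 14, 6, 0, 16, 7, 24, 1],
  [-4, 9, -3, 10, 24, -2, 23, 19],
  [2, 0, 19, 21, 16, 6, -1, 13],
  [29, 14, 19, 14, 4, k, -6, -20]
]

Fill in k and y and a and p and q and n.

k = 22, y = 2, a = 6, p = 13, q = -3, n = 3

Rows 2 and 5 both sum to 76, so that's the common total.
Row 4: 10 + 10 + 21 + 2 + 6 + 18 + 6 = 73, so its missing entry is 76 − 73 = 3.
Column 8: 10 + 53 + 3 + 1 + 19 + 13 − 20 = 79, so its missing entry is 76 − 79 = -3.
Row 1: 22 + 9 + 9 + 4 + 0 + 22 − 3 = 63, so its missing entry is 76 − 63 = 13.
Column 3: 13 − 5 + 21 + 6 − 3 + 19 + 19 = 70, so its missing entry is 76 − 70 = 6.
Row 8: 29 + 14 + 19 + 14 + 4 − 6 − 20 = 54, so its missing entry is 76 − 54 = 22.
Row 3: -4 + 5 + 6 + 9 + 8 − 3 + 53 = 74, so its missing entry is 76 − 74 = 2.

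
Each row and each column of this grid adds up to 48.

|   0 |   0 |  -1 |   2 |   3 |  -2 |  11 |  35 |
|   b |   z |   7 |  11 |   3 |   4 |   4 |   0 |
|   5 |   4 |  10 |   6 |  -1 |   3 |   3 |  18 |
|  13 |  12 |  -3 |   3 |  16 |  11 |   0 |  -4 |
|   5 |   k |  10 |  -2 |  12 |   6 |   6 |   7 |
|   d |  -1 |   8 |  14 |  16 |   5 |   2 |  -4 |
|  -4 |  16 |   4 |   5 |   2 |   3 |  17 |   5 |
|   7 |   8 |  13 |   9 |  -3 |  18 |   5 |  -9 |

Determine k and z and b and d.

k = 4, z = 5, b = 14, d = 8

The known cells in row 5 total 44, leaving 48 − 44 = 4 for the blank.
The known cells in column 2 total 43, leaving 48 − 43 = 5 for the blank.
The known cells in row 2 total 34, leaving 48 − 34 = 14 for the blank.
The known cells in row 6 total 40, leaving 48 − 40 = 8 for the blank.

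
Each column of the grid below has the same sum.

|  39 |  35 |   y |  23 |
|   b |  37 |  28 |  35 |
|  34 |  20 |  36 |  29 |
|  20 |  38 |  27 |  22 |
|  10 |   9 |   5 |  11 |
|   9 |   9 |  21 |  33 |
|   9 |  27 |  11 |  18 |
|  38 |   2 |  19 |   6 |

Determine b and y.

Columns 2 and 4 both add up to 177, so every column sums to 177.
Column 1: 39 + 34 + 20 + 10 + 9 + 9 + 38 = 159, so the missing entry is 177 − 159 = 18.
Column 3: 28 + 36 + 27 + 5 + 21 + 11 + 19 = 147, so the missing entry is 177 − 147 = 30.

b = 18, y = 30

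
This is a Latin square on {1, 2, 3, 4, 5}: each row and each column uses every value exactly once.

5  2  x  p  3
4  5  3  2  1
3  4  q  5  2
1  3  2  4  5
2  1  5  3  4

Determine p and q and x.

p = 1, q = 1, x = 4

At (row 1, col 4): column 4 already has {2, 3, 4, 5}, so the value is 1.
Cell (1,3): row 1 already has {1, 2, 3, 5} → 4.
At (row 3, col 3): row 3 already has {2, 3, 4, 5}, so the value is 1.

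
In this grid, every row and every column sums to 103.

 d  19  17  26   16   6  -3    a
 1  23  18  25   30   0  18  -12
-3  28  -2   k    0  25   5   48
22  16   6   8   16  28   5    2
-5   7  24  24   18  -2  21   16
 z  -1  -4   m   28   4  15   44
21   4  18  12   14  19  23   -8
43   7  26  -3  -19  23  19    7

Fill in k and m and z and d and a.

k = 2, m = 9, z = 8, d = 16, a = 6

Column 8: -12 + 48 + 2 + 16 + 44 − 8 + 7 = 97, so its missing entry is 103 − 97 = 6.
Row 1: 19 + 17 + 26 + 16 + 6 − 3 + 6 = 87, so its missing entry is 103 − 87 = 16.
Row 3: -3 + 28 − 2 + 0 + 25 + 5 + 48 = 101, so its missing entry is 103 − 101 = 2.
Column 1: 16 + 1 − 3 + 22 − 5 + 21 + 43 = 95, so its missing entry is 103 − 95 = 8.
Row 6: 8 − 1 − 4 + 28 + 4 + 15 + 44 = 94, so its missing entry is 103 − 94 = 9.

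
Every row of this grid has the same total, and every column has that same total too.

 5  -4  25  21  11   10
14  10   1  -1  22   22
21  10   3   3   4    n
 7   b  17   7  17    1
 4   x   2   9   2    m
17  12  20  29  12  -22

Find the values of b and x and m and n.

Rows 1 and 2 both sum to 68, so that's the common total.
Row 4: 7 + 17 + 7 + 17 + 1 = 49, so its missing entry is 68 − 49 = 19.
Row 3: 21 + 10 + 3 + 3 + 4 = 41, so its missing entry is 68 − 41 = 27.
Column 6: 10 + 22 + 27 + 1 − 22 = 38, so its missing entry is 68 − 38 = 30.
Row 5: 4 + 2 + 9 + 2 + 30 = 47, so its missing entry is 68 − 47 = 21.

b = 19, x = 21, m = 30, n = 27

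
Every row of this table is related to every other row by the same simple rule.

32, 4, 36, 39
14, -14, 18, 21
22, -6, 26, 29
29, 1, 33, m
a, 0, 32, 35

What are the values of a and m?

The difference between any two rows is the same in every column — this is an addition table with the headers hidden.
Row 5 minus row 1 is 0 − 4 = -4, so its entry in column 1 is 32 + (-4) = 28.
Row 4 minus row 1 is 1 − 4 = -3, so its entry in column 4 is 39 + (-3) = 36.

a = 28, m = 36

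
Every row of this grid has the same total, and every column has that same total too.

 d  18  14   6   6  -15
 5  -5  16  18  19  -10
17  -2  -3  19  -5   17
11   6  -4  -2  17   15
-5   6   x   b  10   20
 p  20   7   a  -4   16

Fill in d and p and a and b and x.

Rows 2 and 3 both sum to 43, so that's the common total.
Row 1: 18 + 14 + 6 + 6 − 15 = 29, so its missing entry is 43 − 29 = 14.
Column 3: 14 + 16 − 3 − 4 + 7 = 30, so its missing entry is 43 − 30 = 13.
Row 5: -5 + 6 + 13 + 10 + 20 = 44, so its missing entry is 43 − 44 = -1.
Column 1: 14 + 5 + 17 + 11 − 5 = 42, so its missing entry is 43 − 42 = 1.
Row 6: 1 + 20 + 7 − 4 + 16 = 40, so its missing entry is 43 − 40 = 3.

d = 14, p = 1, a = 3, b = -1, x = 13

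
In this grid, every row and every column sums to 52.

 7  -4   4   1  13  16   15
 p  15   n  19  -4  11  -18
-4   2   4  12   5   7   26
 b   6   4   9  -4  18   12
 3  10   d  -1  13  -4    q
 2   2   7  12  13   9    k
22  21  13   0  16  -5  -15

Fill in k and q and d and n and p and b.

Row 4: 6 + 4 + 9 − 4 + 18 + 12 = 45, so its missing entry is 52 − 45 = 7.
Row 6: 2 + 2 + 7 + 12 + 13 + 9 = 45, so its missing entry is 52 − 45 = 7.
Column 7: 15 − 18 + 26 + 12 + 7 − 15 = 27, so its missing entry is 52 − 27 = 25.
Row 5: 3 + 10 − 1 + 13 − 4 + 25 = 46, so its missing entry is 52 − 46 = 6.
Column 3: 4 + 4 + 4 + 6 + 7 + 13 = 38, so its missing entry is 52 − 38 = 14.
Row 2: 15 + 14 + 19 − 4 + 11 − 18 = 37, so its missing entry is 52 − 37 = 15.

k = 7, q = 25, d = 6, n = 14, p = 15, b = 7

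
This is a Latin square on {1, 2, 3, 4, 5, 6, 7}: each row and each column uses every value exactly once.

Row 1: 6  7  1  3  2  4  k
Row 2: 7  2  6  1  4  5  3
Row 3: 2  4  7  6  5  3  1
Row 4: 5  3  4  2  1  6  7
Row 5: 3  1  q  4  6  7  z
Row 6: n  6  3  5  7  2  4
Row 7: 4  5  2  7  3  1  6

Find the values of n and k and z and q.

Cell (6,1): row 6 already has {2, 3, 4, 5, 6, 7} → 1.
For row 5, column 3: column 3 already has {1, 2, 3, 4, 6, 7}; that leaves 5.
For row 5, column 7: row 5 already has {1, 3, 4, 5, 6, 7}; that leaves 2.
Cell (1,7): row 1 already has {1, 2, 3, 4, 6, 7} → 5.

n = 1, k = 5, z = 2, q = 5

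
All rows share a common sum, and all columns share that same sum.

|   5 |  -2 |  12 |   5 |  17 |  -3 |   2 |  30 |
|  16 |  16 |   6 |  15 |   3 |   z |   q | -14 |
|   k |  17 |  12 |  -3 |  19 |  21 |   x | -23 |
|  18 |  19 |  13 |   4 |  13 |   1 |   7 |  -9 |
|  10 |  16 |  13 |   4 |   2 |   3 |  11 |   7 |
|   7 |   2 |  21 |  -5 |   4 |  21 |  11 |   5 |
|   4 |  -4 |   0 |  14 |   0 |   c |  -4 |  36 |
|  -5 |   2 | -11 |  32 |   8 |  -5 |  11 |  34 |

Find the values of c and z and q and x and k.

c = 20, z = 8, q = 16, x = 12, k = 11

Rows 1 and 4 both sum to 66, so that's the common total.
The known cells in row 7 total 46, leaving 66 − 46 = 20 for the blank.
The known cells in column 6 total 58, leaving 66 − 58 = 8 for the blank.
The known cells in column 1 total 55, leaving 66 − 55 = 11 for the blank.
The known cells in row 3 total 54, leaving 66 − 54 = 12 for the blank.
The known cells in row 2 total 50, leaving 66 − 50 = 16 for the blank.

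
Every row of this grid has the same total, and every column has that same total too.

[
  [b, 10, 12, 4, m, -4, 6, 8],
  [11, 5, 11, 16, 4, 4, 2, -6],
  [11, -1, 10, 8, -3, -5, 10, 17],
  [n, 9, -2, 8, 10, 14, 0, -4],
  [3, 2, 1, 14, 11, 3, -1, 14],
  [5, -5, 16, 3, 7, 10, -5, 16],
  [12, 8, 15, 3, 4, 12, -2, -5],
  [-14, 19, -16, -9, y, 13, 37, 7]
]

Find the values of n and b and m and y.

n = 12, b = 7, m = 4, y = 10

Rows 2 and 3 both sum to 47, so that's the common total.
Row 8: -14 + 19 − 16 − 9 + 13 + 37 + 7 = 37, so its missing entry is 47 − 37 = 10.
Column 5: 4 − 3 + 10 + 11 + 7 + 4 + 10 = 43, so its missing entry is 47 − 43 = 4.
Row 1: 10 + 12 + 4 + 4 − 4 + 6 + 8 = 40, so its missing entry is 47 − 40 = 7.
Row 4: 9 − 2 + 8 + 10 + 14 + 0 − 4 = 35, so its missing entry is 47 − 35 = 12.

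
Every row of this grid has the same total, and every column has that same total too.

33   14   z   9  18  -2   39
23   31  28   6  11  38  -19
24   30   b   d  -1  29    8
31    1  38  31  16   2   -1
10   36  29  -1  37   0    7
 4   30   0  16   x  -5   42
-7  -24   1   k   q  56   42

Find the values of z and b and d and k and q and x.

Rows 2 and 4 both sum to 118, so that's the common total.
Row 6: 4 + 30 + 0 + 16 − 5 + 42 = 87, so its missing entry is 118 − 87 = 31.
Column 5: 18 + 11 − 1 + 16 + 37 + 31 = 112, so its missing entry is 118 − 112 = 6.
Row 1: 33 + 14 + 9 + 18 − 2 + 39 = 111, so its missing entry is 118 − 111 = 7.
Column 3: 7 + 28 + 38 + 29 + 0 + 1 = 103, so its missing entry is 118 − 103 = 15.
Row 3: 24 + 30 + 15 − 1 + 29 + 8 = 105, so its missing entry is 118 − 105 = 13.
Row 7: -7 − 24 + 1 + 6 + 56 + 42 = 74, so its missing entry is 118 − 74 = 44.

z = 7, b = 15, d = 13, k = 44, q = 6, x = 31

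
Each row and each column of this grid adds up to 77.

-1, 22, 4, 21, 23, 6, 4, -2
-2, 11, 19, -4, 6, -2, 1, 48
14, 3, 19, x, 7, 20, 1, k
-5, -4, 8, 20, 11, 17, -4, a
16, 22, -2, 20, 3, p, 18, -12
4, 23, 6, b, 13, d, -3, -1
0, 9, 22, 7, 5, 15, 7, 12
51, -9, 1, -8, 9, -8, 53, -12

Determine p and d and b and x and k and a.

Row 4: -5 − 4 + 8 + 20 + 11 + 17 − 4 = 43, so its missing entry is 77 − 43 = 34.
Column 8: -2 + 48 + 34 − 12 − 1 + 12 − 12 = 67, so its missing entry is 77 − 67 = 10.
Row 3: 14 + 3 + 19 + 7 + 20 + 1 + 10 = 74, so its missing entry is 77 − 74 = 3.
Row 5: 16 + 22 − 2 + 20 + 3 + 18 − 12 = 65, so its missing entry is 77 − 65 = 12.
Column 6: 6 − 2 + 20 + 17 + 12 + 15 − 8 = 60, so its missing entry is 77 − 60 = 17.
Row 6: 4 + 23 + 6 + 13 + 17 − 3 − 1 = 59, so its missing entry is 77 − 59 = 18.

p = 12, d = 17, b = 18, x = 3, k = 10, a = 34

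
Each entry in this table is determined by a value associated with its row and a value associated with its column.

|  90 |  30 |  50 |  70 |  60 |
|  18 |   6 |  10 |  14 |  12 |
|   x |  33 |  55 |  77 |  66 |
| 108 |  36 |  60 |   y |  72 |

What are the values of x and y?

Each row is a constant multiple of every other row — this is a multiplication table with the headers hidden.
Row 3 is 55/50 = 11/10 times row 1, so its entry in column 1 is 90 × 11/10 = 99.
Row 4 is 60/50 = 6/5 times row 1, so its entry in column 4 is 70 × 6/5 = 84.

x = 99, y = 84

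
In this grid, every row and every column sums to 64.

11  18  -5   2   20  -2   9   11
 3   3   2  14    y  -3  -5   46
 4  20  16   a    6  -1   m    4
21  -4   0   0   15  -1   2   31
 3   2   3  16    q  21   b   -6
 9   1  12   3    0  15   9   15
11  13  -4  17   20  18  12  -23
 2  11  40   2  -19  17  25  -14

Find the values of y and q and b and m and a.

Row 2 has 3 + 3 + 2 + 14 − 3 − 5 + 46 = 60; the blank must be 64 − 60 = 4.
Column 5 has 20 + 4 + 6 + 15 + 0 + 20 − 19 = 46; the blank must be 64 − 46 = 18.
Row 5 has 3 + 2 + 3 + 16 + 18 + 21 − 6 = 57; the blank must be 64 − 57 = 7.
Column 4 has 2 + 14 + 0 + 16 + 3 + 17 + 2 = 54; the blank must be 64 − 54 = 10.
Row 3 has 4 + 20 + 16 + 10 + 6 − 1 + 4 = 59; the blank must be 64 − 59 = 5.

y = 4, q = 18, b = 7, m = 5, a = 10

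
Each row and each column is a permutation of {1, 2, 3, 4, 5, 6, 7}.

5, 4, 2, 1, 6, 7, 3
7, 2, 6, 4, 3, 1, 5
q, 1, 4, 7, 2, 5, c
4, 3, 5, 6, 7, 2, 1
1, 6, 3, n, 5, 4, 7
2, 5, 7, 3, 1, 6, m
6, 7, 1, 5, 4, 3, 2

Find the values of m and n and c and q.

At (row 3, col 1): column 1 already has {1, 2, 4, 5, 6, 7}, so the value is 3.
At (row 6, col 7): row 6 already has {1, 2, 3, 5, 6, 7}, so the value is 4.
Cell (3,7): row 3 already has {1, 2, 3, 4, 5, 7} → 6.
At (row 5, col 4): row 5 already has {1, 3, 4, 5, 6, 7}, so the value is 2.

m = 4, n = 2, c = 6, q = 3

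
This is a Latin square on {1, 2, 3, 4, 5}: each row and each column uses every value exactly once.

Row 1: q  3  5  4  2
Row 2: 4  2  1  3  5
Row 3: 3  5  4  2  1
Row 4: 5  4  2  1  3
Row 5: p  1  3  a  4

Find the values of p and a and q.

For row 5, column 4: column 4 already has {1, 2, 3, 4}; that leaves 5.
At (row 5, col 1): row 5 already has {1, 3, 4, 5}, so the value is 2.
At (row 1, col 1): row 1 already has {2, 3, 4, 5}, so the value is 1.

p = 2, a = 5, q = 1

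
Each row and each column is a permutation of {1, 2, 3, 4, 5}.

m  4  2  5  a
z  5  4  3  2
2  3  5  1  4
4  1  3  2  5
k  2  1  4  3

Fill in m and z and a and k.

m = 3, z = 1, a = 1, k = 5

At (row 2, col 1): row 2 already has {2, 3, 4, 5}, so the value is 1.
At (row 5, col 1): row 5 already has {1, 2, 3, 4}, so the value is 5.
Cell (1,5): column 5 already has {2, 3, 4, 5} → 1.
Cell (1,1): row 1 already has {1, 2, 4, 5} → 3.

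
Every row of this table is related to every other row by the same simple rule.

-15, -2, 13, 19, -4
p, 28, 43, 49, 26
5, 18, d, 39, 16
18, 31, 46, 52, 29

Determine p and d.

p = 15, d = 33

The difference between any two rows is the same in every column — this is an addition table with the headers hidden.
Row 2 minus row 1 is 28 − (-2) = 30, so its entry in column 1 is -15 + 30 = 15.
Row 3 minus row 1 is 18 − (-2) = 20, so its entry in column 3 is 13 + 20 = 33.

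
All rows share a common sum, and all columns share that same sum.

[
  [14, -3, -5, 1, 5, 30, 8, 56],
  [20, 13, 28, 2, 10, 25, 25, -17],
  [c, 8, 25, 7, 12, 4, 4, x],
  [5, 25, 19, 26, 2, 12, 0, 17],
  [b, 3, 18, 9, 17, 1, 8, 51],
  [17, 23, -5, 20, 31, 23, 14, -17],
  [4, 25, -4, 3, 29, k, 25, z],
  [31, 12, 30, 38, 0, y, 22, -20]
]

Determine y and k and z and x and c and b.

Rows 1 and 2 both sum to 106, so that's the common total.
The known cells in row 5 total 107, leaving 106 − 107 = -1 for the blank.
The known cells in column 1 total 90, leaving 106 − 90 = 16 for the blank.
The known cells in row 3 total 76, leaving 106 − 76 = 30 for the blank.
The known cells in column 8 total 100, leaving 106 − 100 = 6 for the blank.
The known cells in row 7 total 88, leaving 106 − 88 = 18 for the blank.
The known cells in row 8 total 113, leaving 106 − 113 = -7 for the blank.

y = -7, k = 18, z = 6, x = 30, c = 16, b = -1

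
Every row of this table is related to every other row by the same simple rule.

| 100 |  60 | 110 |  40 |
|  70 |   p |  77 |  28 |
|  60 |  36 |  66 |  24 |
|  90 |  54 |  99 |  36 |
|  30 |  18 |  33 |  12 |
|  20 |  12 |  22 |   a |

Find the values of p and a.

p = 42, a = 8

Each row is a constant multiple of every other row — this is a multiplication table with the headers hidden.
Row 2 is 70/100 = 7/10 times row 1, so its entry in column 2 is 60 × 7/10 = 42.
Row 6 is 20/100 = 1/5 times row 1, so its entry in column 4 is 40 × 1/5 = 8.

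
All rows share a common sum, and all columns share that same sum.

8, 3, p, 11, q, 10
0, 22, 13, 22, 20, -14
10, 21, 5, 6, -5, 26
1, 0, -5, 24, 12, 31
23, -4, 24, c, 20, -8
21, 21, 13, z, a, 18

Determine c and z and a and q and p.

Rows 2 and 3 both sum to 63, so that's the common total.
The known cells in row 5 total 55, leaving 63 − 55 = 8 for the blank.
The known cells in column 3 total 50, leaving 63 − 50 = 13 for the blank.
The known cells in row 1 total 45, leaving 63 − 45 = 18 for the blank.
The known cells in column 5 total 65, leaving 63 − 65 = -2 for the blank.
The known cells in row 6 total 71, leaving 63 − 71 = -8 for the blank.

c = 8, z = -8, a = -2, q = 18, p = 13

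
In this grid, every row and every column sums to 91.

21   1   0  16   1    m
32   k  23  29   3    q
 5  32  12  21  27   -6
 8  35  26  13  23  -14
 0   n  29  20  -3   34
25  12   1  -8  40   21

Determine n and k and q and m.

n = 11, k = 0, q = 4, m = 52

Row 5 has 0 + 29 + 20 − 3 + 34 = 80; the blank must be 91 − 80 = 11.
Column 2 has 1 + 32 + 35 + 11 + 12 = 91; the blank must be 91 − 91 = 0.
Row 1 has 21 + 1 + 0 + 16 + 1 = 39; the blank must be 91 − 39 = 52.
Row 2 has 32 + 0 + 23 + 29 + 3 = 87; the blank must be 91 − 87 = 4.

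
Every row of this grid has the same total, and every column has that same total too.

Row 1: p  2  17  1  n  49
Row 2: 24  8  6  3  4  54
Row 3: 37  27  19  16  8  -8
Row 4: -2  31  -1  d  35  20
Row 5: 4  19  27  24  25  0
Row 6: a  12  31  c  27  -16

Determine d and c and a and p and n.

d = 16, c = 39, a = 6, p = 30, n = 0

Rows 2 and 3 both sum to 99, so that's the common total.
Column 5: 4 + 8 + 35 + 25 + 27 = 99, so its missing entry is 99 − 99 = 0.
Row 1: 2 + 17 + 1 + 0 + 49 = 69, so its missing entry is 99 − 69 = 30.
Row 4: -2 + 31 − 1 + 35 + 20 = 83, so its missing entry is 99 − 83 = 16.
Column 1: 30 + 24 + 37 − 2 + 4 = 93, so its missing entry is 99 − 93 = 6.
Row 6: 6 + 12 + 31 + 27 − 16 = 60, so its missing entry is 99 − 60 = 39.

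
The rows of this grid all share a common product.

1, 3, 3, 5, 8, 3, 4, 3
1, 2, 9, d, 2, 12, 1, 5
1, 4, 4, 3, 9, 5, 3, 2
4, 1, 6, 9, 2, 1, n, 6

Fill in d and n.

d = 6, n = 5

Rows 1 and 3 each multiply to 12960, so every row has product 12960.
Row 2: 1×2×9×2×12×1×5 = 2160, so the missing entry is 12960 ÷ 2160 = 6.
Row 4: 4×1×6×9×2×1×6 = 2592, so the missing entry is 12960 ÷ 2592 = 5.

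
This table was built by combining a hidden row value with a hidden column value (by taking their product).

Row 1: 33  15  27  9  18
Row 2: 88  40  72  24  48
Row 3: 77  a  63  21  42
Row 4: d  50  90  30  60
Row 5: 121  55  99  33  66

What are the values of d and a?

d = 110, a = 35

Each row is a constant multiple of every other row — this is a multiplication table with the headers hidden.
Row 4 is 60/18 = 10/3 times row 1, so its entry in column 1 is 33 × 10/3 = 110.
Row 3 is 42/18 = 7/3 times row 1, so its entry in column 2 is 15 × 7/3 = 35.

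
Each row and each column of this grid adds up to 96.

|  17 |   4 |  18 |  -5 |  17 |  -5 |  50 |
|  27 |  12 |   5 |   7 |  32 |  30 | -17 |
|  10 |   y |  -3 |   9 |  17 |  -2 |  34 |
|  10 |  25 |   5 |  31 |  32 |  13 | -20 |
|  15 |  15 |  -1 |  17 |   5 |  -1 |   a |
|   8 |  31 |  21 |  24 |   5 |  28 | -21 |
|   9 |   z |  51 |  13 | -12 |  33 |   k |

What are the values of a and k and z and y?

a = 46, k = 24, z = -22, y = 31

The known cells in row 5 total 50, leaving 96 − 50 = 46 for the blank.
The known cells in column 7 total 72, leaving 96 − 72 = 24 for the blank.
The known cells in row 7 total 118, leaving 96 − 118 = -22 for the blank.
The known cells in row 3 total 65, leaving 96 − 65 = 31 for the blank.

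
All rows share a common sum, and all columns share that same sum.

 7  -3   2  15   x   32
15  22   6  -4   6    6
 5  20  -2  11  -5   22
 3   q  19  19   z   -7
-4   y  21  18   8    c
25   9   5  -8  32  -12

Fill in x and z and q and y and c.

x = -2, z = 12, q = 5, y = -2, c = 10

Rows 2 and 3 both sum to 51, so that's the common total.
Row 1 has 7 − 3 + 2 + 15 + 32 = 53; the blank must be 51 − 53 = -2.
Column 5 has -2 + 6 − 5 + 8 + 32 = 39; the blank must be 51 − 39 = 12.
Row 4 has 3 + 19 + 19 + 12 − 7 = 46; the blank must be 51 − 46 = 5.
Column 6 has 32 + 6 + 22 − 7 − 12 = 41; the blank must be 51 − 41 = 10.
Row 5 has -4 + 21 + 18 + 8 + 10 = 53; the blank must be 51 − 53 = -2.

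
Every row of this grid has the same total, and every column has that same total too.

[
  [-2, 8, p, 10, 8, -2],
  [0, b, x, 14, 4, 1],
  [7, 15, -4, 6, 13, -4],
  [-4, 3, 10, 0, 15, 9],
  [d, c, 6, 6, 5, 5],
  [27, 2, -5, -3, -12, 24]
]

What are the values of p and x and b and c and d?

Rows 3 and 4 both sum to 33, so that's the common total.
The known cells in column 1 total 28, leaving 33 − 28 = 5 for the blank.
The known cells in row 1 total 22, leaving 33 − 22 = 11 for the blank.
The known cells in column 3 total 18, leaving 33 − 18 = 15 for the blank.
The known cells in row 2 total 34, leaving 33 − 34 = -1 for the blank.
The known cells in row 5 total 27, leaving 33 − 27 = 6 for the blank.

p = 11, x = 15, b = -1, c = 6, d = 5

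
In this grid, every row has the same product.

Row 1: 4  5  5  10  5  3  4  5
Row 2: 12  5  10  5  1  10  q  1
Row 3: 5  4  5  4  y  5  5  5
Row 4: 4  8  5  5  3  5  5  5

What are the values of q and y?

Rows 1 and 4 each multiply to 300000, so every row has product 300000.
Row 2: 12×5×10×5×1×10×1 = 30000, so the missing entry is 300000 ÷ 30000 = 10.
Row 3: 5×4×5×4×5×5×5 = 50000, so the missing entry is 300000 ÷ 50000 = 6.

q = 10, y = 6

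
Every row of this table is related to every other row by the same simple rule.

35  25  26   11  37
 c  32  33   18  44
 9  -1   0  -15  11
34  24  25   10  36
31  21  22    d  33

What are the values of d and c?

d = 7, c = 42

The difference between any two rows is the same in every column — this is an addition table with the headers hidden.
Row 5 minus row 1 is 33 − 37 = -4, so its entry in column 4 is 11 + (-4) = 7.
Row 2 minus row 1 is 44 − 37 = 7, so its entry in column 1 is 35 + 7 = 42.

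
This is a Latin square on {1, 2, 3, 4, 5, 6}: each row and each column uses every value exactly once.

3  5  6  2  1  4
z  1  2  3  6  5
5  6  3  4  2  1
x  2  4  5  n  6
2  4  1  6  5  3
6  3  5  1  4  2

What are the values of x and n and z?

x = 1, n = 3, z = 4

For row 2, column 1: row 2 already has {1, 2, 3, 5, 6}; that leaves 4.
Cell (4,5): column 5 already has {1, 2, 4, 5, 6} → 3.
Cell (4,1): row 4 already has {2, 3, 4, 5, 6} → 1.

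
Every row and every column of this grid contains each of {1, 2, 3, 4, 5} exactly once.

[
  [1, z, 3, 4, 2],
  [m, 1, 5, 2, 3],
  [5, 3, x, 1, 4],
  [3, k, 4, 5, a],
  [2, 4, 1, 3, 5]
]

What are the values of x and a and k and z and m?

Cell (1,2): row 1 already has {1, 2, 3, 4} → 5.
Cell (4,5): column 5 already has {2, 3, 4, 5} → 1.
Cell (4,2): row 4 already has {1, 3, 4, 5} → 2.
Cell (3,3): row 3 already has {1, 3, 4, 5} → 2.
Cell (2,1): row 2 already has {1, 2, 3, 5} → 4.

x = 2, a = 1, k = 2, z = 5, m = 4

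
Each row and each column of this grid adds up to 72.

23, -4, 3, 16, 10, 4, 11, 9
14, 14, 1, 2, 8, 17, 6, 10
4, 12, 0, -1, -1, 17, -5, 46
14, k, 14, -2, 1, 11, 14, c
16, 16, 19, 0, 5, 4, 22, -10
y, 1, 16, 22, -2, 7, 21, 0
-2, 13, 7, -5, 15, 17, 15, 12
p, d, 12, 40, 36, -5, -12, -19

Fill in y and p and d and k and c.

The known cells in column 8 total 48, leaving 72 − 48 = 24 for the blank.
The known cells in row 4 total 76, leaving 72 − 76 = -4 for the blank.
The known cells in column 2 total 48, leaving 72 − 48 = 24 for the blank.
The known cells in row 8 total 76, leaving 72 − 76 = -4 for the blank.
The known cells in row 6 total 65, leaving 72 − 65 = 7 for the blank.

y = 7, p = -4, d = 24, k = -4, c = 24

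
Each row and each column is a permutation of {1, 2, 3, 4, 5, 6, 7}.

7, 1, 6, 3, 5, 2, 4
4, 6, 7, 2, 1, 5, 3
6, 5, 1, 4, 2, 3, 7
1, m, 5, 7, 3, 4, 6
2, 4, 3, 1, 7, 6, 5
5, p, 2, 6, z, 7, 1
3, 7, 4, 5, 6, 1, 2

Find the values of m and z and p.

m = 2, z = 4, p = 3

At (row 4, col 2): row 4 already has {1, 3, 4, 5, 6, 7}, so the value is 2.
Cell (6,5): column 5 already has {1, 2, 3, 5, 6, 7} → 4.
At (row 6, col 2): row 6 already has {1, 2, 4, 5, 6, 7}, so the value is 3.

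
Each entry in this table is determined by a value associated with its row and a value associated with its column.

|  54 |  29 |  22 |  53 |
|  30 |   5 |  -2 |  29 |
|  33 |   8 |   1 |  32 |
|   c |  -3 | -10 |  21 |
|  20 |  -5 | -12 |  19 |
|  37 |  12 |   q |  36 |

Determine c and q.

c = 22, q = 5

The difference between any two rows is the same in every column — this is an addition table with the headers hidden.
Row 4 minus row 1 is 21 − 53 = -32, so its entry in column 1 is 54 + (-32) = 22.
Row 6 minus row 1 is 36 − 53 = -17, so its entry in column 3 is 22 + (-17) = 5.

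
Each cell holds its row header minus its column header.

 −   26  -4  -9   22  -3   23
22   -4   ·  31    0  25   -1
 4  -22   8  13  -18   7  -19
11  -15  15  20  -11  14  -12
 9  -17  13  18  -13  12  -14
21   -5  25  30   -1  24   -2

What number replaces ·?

26

22 − (-4) = 26.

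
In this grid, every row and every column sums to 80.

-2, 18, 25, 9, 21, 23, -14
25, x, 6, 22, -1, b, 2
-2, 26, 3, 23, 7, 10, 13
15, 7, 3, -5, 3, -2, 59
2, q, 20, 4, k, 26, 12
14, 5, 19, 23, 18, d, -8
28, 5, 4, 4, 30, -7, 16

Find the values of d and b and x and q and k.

d = 9, b = 21, x = 5, q = 14, k = 2

Column 5 has 21 − 1 + 7 + 3 + 18 + 30 = 78; the blank must be 80 − 78 = 2.
Row 6 has 14 + 5 + 19 + 23 + 18 − 8 = 71; the blank must be 80 − 71 = 9.
Column 6 has 23 + 10 − 2 + 26 + 9 − 7 = 59; the blank must be 80 − 59 = 21.
Row 2 has 25 + 6 + 22 − 1 + 21 + 2 = 75; the blank must be 80 − 75 = 5.
Row 5 has 2 + 20 + 4 + 2 + 26 + 12 = 66; the blank must be 80 − 66 = 14.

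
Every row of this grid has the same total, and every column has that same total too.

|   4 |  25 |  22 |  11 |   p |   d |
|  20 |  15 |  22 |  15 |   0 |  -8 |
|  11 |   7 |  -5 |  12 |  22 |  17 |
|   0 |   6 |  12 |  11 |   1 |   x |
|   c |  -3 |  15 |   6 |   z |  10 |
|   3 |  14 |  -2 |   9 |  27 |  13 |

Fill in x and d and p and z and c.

x = 34, d = -2, p = 4, z = 10, c = 26

Rows 2 and 3 both sum to 64, so that's the common total.
The known cells in column 1 total 38, leaving 64 − 38 = 26 for the blank.
The known cells in row 5 total 54, leaving 64 − 54 = 10 for the blank.
The known cells in column 5 total 60, leaving 64 − 60 = 4 for the blank.
The known cells in row 1 total 66, leaving 64 − 66 = -2 for the blank.
The known cells in row 4 total 30, leaving 64 − 30 = 34 for the blank.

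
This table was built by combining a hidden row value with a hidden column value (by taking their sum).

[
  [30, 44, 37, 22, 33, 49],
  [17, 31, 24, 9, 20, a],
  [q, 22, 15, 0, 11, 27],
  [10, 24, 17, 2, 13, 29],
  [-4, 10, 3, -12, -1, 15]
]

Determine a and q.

The difference between any two rows is the same in every column — this is an addition table with the headers hidden.
Row 2 minus row 1 is 24 − 37 = -13, so its entry in column 6 is 49 + (-13) = 36.
Row 3 minus row 1 is 15 − 37 = -22, so its entry in column 1 is 30 + (-22) = 8.

a = 36, q = 8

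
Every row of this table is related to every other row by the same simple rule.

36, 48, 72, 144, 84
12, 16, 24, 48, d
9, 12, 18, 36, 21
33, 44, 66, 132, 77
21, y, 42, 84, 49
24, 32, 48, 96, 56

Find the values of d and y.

d = 28, y = 28

Each row is a constant multiple of every other row — this is a multiplication table with the headers hidden.
Row 2 is 24/72 = 1/3 times row 1, so its entry in column 5 is 84 × 1/3 = 28.
Row 5 is 42/72 = 7/12 times row 1, so its entry in column 2 is 48 × 7/12 = 28.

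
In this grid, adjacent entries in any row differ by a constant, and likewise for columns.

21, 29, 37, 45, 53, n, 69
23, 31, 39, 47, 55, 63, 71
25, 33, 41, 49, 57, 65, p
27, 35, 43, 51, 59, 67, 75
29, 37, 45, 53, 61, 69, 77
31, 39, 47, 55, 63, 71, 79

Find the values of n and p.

n = 61, p = 73

Along each row the entries change by 8 per step; down each column they change by 2.
Row 1: from 21 at column 1, stepping by 8 to column 6 gives 61.
Row 3: from 25 at column 1, stepping by 8 to column 7 gives 73.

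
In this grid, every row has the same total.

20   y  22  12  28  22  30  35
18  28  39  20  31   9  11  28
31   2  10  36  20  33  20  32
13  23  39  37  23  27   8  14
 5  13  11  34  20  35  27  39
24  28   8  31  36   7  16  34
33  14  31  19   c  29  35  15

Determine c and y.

Rows 4 and 5 both add up to 184, so every row sums to 184.
Row 7: 33 + 14 + 31 + 19 + 29 + 35 + 15 = 176, so the missing entry is 184 − 176 = 8.
Row 1: 20 + 22 + 12 + 28 + 22 + 30 + 35 = 169, so the missing entry is 184 − 169 = 15.

c = 8, y = 15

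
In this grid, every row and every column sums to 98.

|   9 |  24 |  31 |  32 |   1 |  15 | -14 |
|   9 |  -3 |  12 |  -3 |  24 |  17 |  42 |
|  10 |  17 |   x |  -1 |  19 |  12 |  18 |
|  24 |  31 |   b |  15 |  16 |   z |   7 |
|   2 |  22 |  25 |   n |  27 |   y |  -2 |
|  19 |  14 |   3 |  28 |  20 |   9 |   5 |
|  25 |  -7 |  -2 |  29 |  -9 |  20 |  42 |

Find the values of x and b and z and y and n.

x = 23, b = 6, z = -1, y = 26, n = -2

Column 4 has 32 − 3 − 1 + 15 + 28 + 29 = 100; the blank must be 98 − 100 = -2.
Row 5 has 2 + 22 + 25 − 2 + 27 − 2 = 72; the blank must be 98 − 72 = 26.
Row 3 has 10 + 17 − 1 + 19 + 12 + 18 = 75; the blank must be 98 − 75 = 23.
Column 3 has 31 + 12 + 23 + 25 + 3 − 2 = 92; the blank must be 98 − 92 = 6.
Row 4 has 24 + 31 + 6 + 15 + 16 + 7 = 99; the blank must be 98 − 99 = -1.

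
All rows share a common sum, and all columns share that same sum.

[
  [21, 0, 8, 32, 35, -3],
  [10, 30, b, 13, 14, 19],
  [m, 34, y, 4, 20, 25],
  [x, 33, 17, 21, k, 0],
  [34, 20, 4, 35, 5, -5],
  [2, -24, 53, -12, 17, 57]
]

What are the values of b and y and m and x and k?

b = 7, y = 4, m = 6, x = 20, k = 2

Rows 1 and 5 both sum to 93, so that's the common total.
Row 2 has 10 + 30 + 13 + 14 + 19 = 86; the blank must be 93 − 86 = 7.
Column 5 has 35 + 14 + 20 + 5 + 17 = 91; the blank must be 93 − 91 = 2.
Row 4 has 33 + 17 + 21 + 2 + 0 = 73; the blank must be 93 − 73 = 20.
Column 1 has 21 + 10 + 20 + 34 + 2 = 87; the blank must be 93 − 87 = 6.
Row 3 has 6 + 34 + 4 + 20 + 25 = 89; the blank must be 93 − 89 = 4.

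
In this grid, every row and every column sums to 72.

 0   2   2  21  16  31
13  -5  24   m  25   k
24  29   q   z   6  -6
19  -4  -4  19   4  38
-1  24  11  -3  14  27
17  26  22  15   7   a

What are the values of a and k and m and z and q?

a = -15, k = -3, m = 18, z = 2, q = 17

Row 6: 17 + 26 + 22 + 15 + 7 = 87, so its missing entry is 72 − 87 = -15.
Column 6: 31 − 6 + 38 + 27 − 15 = 75, so its missing entry is 72 − 75 = -3.
Column 3: 2 + 24 − 4 + 11 + 22 = 55, so its missing entry is 72 − 55 = 17.
Row 3: 24 + 29 + 17 + 6 − 6 = 70, so its missing entry is 72 − 70 = 2.
Row 2: 13 − 5 + 24 + 25 − 3 = 54, so its missing entry is 72 − 54 = 18.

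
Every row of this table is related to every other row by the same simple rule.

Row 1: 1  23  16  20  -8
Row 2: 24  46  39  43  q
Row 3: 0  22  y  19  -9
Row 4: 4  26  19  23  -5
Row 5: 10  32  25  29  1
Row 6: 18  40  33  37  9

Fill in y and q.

y = 15, q = 15

The difference between any two rows is the same in every column — this is an addition table with the headers hidden.
Row 3 minus row 1 is 19 − 20 = -1, so its entry in column 3 is 16 + (-1) = 15.
Row 2 minus row 1 is 43 − 20 = 23, so its entry in column 5 is -8 + 23 = 15.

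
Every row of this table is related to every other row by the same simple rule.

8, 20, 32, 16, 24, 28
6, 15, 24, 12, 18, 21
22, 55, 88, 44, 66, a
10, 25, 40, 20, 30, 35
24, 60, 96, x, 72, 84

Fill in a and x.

Each row is a constant multiple of every other row — this is a multiplication table with the headers hidden.
Row 3 is 88/32 = 11/4 times row 1, so its entry in column 6 is 28 × 11/4 = 77.
Row 5 is 96/32 = 3/1 times row 1, so its entry in column 4 is 16 × 3/1 = 48.

a = 77, x = 48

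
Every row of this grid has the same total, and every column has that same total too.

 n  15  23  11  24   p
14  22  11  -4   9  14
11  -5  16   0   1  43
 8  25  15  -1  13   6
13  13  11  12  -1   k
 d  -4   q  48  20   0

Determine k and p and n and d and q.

k = 18, p = -15, n = 8, d = 12, q = -10

Rows 2 and 3 both sum to 66, so that's the common total.
Row 5: 13 + 13 + 11 + 12 − 1 = 48, so its missing entry is 66 − 48 = 18.
Column 6: 14 + 43 + 6 + 18 + 0 = 81, so its missing entry is 66 − 81 = -15.
Row 1: 15 + 23 + 11 + 24 − 15 = 58, so its missing entry is 66 − 58 = 8.
Column 1: 8 + 14 + 11 + 8 + 13 = 54, so its missing entry is 66 − 54 = 12.
Row 6: 12 − 4 + 48 + 20 + 0 = 76, so its missing entry is 66 − 76 = -10.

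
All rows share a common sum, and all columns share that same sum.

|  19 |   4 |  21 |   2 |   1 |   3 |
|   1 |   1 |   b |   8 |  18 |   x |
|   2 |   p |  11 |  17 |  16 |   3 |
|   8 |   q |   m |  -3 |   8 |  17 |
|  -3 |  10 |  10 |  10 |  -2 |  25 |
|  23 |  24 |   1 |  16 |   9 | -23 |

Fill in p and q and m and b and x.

p = 1, q = 10, m = 10, b = -3, x = 25

Rows 1 and 5 both sum to 50, so that's the common total.
Row 3: 2 + 11 + 17 + 16 + 3 = 49, so its missing entry is 50 − 49 = 1.
Column 6: 3 + 3 + 17 + 25 − 23 = 25, so its missing entry is 50 − 25 = 25.
Row 2: 1 + 1 + 8 + 18 + 25 = 53, so its missing entry is 50 − 53 = -3.
Column 2: 4 + 1 + 1 + 10 + 24 = 40, so its missing entry is 50 − 40 = 10.
Row 4: 8 + 10 − 3 + 8 + 17 = 40, so its missing entry is 50 − 40 = 10.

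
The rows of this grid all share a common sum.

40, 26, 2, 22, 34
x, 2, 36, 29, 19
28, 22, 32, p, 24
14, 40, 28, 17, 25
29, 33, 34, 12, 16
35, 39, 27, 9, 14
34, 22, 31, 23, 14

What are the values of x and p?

The complete rows each total 124.
Row 2 is missing 124 − 86 = 38 (since 2 + 36 + 29 + 19 = 86).
Row 3 is missing 124 − 106 = 18 (since 28 + 22 + 32 + 24 = 106).

x = 38, p = 18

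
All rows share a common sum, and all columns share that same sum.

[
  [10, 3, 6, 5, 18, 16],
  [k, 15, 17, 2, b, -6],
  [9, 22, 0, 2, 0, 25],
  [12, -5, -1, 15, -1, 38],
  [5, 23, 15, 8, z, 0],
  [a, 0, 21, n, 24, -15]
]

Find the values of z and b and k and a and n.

z = 7, b = 10, k = 20, a = 2, n = 26

Rows 1 and 3 both sum to 58, so that's the common total.
Row 5: 5 + 23 + 15 + 8 + 0 = 51, so its missing entry is 58 − 51 = 7.
Column 4: 5 + 2 + 2 + 15 + 8 = 32, so its missing entry is 58 − 32 = 26.
Column 5: 18 + 0 − 1 + 7 + 24 = 48, so its missing entry is 58 − 48 = 10.
Row 6: 0 + 21 + 26 + 24 − 15 = 56, so its missing entry is 58 − 56 = 2.
Row 2: 15 + 17 + 2 + 10 − 6 = 38, so its missing entry is 58 − 38 = 20.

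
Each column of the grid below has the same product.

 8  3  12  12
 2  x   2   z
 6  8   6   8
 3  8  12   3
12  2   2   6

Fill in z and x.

z = 2, x = 9

Columns 1 and 3 each multiply to 3456, so every column has product 3456.
Column 4: 12×8×3×6 = 1728, so the missing entry is 3456 ÷ 1728 = 2.
Column 2: 3×8×8×2 = 384, so the missing entry is 3456 ÷ 384 = 9.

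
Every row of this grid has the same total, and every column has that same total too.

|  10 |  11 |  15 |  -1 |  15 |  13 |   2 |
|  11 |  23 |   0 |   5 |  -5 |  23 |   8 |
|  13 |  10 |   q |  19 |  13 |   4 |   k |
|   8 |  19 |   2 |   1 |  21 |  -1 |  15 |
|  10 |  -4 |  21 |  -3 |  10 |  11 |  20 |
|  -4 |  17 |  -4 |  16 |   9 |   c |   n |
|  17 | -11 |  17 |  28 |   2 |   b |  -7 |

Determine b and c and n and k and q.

b = 19, c = -4, n = 35, k = -8, q = 14

Rows 1 and 2 both sum to 65, so that's the common total.
Row 7 has 17 − 11 + 17 + 28 + 2 − 7 = 46; the blank must be 65 − 46 = 19.
Column 6 has 13 + 23 + 4 − 1 + 11 + 19 = 69; the blank must be 65 − 69 = -4.
Row 6 has -4 + 17 − 4 + 16 + 9 − 4 = 30; the blank must be 65 − 30 = 35.
Column 7 has 2 + 8 + 15 + 20 + 35 − 7 = 73; the blank must be 65 − 73 = -8.
Row 3 has 13 + 10 + 19 + 13 + 4 − 8 = 51; the blank must be 65 − 51 = 14.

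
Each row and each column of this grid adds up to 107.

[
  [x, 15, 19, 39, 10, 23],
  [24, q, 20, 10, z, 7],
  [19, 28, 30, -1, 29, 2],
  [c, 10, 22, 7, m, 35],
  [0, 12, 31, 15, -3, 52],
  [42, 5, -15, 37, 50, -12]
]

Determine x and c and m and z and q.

Row 1: 15 + 19 + 39 + 10 + 23 = 106, so its missing entry is 107 − 106 = 1.
Column 2: 15 + 28 + 10 + 12 + 5 = 70, so its missing entry is 107 − 70 = 37.
Row 2: 24 + 37 + 20 + 10 + 7 = 98, so its missing entry is 107 − 98 = 9.
Column 5: 10 + 9 + 29 − 3 + 50 = 95, so its missing entry is 107 − 95 = 12.
Row 4: 10 + 22 + 7 + 12 + 35 = 86, so its missing entry is 107 − 86 = 21.

x = 1, c = 21, m = 12, z = 9, q = 37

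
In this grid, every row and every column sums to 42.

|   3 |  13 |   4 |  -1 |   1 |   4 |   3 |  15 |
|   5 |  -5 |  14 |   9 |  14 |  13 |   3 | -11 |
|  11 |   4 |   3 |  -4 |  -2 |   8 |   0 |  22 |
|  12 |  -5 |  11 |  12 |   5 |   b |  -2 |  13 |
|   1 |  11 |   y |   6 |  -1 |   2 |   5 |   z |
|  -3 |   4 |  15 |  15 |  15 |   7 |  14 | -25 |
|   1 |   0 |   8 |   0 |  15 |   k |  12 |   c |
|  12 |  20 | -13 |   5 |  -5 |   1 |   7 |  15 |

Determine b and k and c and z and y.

Column 3: 4 + 14 + 3 + 11 + 15 + 8 − 13 = 42, so its missing entry is 42 − 42 = 0.
Row 5: 1 + 11 + 0 + 6 − 1 + 2 + 5 = 24, so its missing entry is 42 − 24 = 18.
Column 8: 15 − 11 + 22 + 13 + 18 − 25 + 15 = 47, so its missing entry is 42 − 47 = -5.
Row 7: 1 + 0 + 8 + 0 + 15 + 12 − 5 = 31, so its missing entry is 42 − 31 = 11.
Row 4: 12 − 5 + 11 + 12 + 5 − 2 + 13 = 46, so its missing entry is 42 − 46 = -4.

b = -4, k = 11, c = -5, z = 18, y = 0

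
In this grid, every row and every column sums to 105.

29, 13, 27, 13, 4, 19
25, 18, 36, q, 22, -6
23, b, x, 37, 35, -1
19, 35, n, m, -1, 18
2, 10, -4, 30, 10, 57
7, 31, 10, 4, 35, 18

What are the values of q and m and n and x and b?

The known cells in column 2 total 107, leaving 105 − 107 = -2 for the blank.
The known cells in row 3 total 92, leaving 105 − 92 = 13 for the blank.
The known cells in column 3 total 82, leaving 105 − 82 = 23 for the blank.
The known cells in row 4 total 94, leaving 105 − 94 = 11 for the blank.
The known cells in row 2 total 95, leaving 105 − 95 = 10 for the blank.

q = 10, m = 11, n = 23, x = 13, b = -2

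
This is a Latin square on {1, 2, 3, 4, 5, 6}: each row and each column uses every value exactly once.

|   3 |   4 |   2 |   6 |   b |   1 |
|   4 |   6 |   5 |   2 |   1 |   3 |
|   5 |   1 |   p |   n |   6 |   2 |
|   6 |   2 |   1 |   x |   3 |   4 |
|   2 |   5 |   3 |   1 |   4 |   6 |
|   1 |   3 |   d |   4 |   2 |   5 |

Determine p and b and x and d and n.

p = 4, b = 5, x = 5, d = 6, n = 3

Cell (1,5): row 1 already has {1, 2, 3, 4, 6} → 5.
At (row 4, col 4): row 4 already has {1, 2, 3, 4, 6}, so the value is 5.
Cell (3,4): column 4 already has {1, 2, 4, 5, 6} → 3.
Cell (3,3): row 3 already has {1, 2, 3, 5, 6} → 4.
At (row 6, col 3): row 6 already has {1, 2, 3, 4, 5}, so the value is 6.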